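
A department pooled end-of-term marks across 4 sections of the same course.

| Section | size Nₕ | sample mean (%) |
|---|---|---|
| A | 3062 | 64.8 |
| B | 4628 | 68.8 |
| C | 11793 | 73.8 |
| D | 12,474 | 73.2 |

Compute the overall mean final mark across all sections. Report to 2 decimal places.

71.98

x̄_st = (Σ Nₕx̄ₕ) / (Σ Nₕ) = (3062·64.8 + 4628·68.8 + 11793·73.8 + 12474·73.2) / 31957
= 2300244.2 / 31957 = 71.9794... → 71.98.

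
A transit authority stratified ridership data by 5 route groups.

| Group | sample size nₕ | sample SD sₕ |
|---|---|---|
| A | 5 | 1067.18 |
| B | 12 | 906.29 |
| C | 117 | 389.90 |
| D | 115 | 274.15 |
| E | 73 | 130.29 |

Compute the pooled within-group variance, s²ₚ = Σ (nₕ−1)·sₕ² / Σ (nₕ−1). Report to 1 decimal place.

129385.8

A: (5−1)·1067.18² = 4·1138873.1524 = 4555492.6096
B: (12−1)·906.29² = 11·821361.5641 = 9034977.2051
C: (117−1)·389.90² = 116·152022.01 = 17634553.16
D: (115−1)·274.15² = 114·75158.2225 = 8568037.365
E: (73−1)·130.29² = 72·16975.4841 = 1222234.8552
Numerator = 41015295.1949; denominator = Σ(nₕ−1) = 317.
s²ₚ = 41015295.1949/317 = 129385.789... → 129385.8.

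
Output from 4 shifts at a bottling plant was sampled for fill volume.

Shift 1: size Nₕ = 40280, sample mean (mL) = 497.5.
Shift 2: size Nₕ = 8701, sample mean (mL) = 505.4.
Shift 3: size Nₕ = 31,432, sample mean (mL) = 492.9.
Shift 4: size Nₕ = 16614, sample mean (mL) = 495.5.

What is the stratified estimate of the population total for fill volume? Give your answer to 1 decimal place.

Estimate total by summing Nₕ·x̄ₕ over strata.
40280·497.5 + 8701·505.4 + 31432·492.9 + 16614·495.5 = 20039300 + 4397485.4 + 15492832.8 + 8232237 = 48161855.2.

48161855.2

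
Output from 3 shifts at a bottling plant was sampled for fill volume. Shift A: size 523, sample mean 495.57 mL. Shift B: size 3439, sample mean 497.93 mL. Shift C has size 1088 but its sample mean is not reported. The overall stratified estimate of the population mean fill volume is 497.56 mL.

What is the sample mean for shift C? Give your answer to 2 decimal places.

Σ Nₕx̄ₕ = N·μ, so 1088·x̄_C = 5050·497.56 − (523·495.57 + 3439·497.93).
= 2512678 − 1971564.38 = 541113.62.
x̄_C = 541113.62 / 1088 = 497.3471... → 497.35.

497.35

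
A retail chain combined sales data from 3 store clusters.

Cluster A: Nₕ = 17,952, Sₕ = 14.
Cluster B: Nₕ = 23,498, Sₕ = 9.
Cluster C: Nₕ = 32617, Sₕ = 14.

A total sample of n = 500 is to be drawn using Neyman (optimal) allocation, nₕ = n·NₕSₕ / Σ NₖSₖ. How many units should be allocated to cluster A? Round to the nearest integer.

137

Σ NₕSₕ = 17952·14 + 23498·9 + 32617·14 = 919448.
Share for A: 251328/919448 = 0.27335.
n_A = 500 × 0.27335 = 136.673... → 137.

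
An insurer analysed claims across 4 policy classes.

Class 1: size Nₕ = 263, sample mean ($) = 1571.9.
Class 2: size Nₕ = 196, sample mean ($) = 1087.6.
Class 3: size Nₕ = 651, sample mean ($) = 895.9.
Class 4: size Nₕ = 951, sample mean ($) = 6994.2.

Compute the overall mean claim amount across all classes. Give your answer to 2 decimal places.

3814.31

N = 263 + 196 + 651 + 951 = 2061.
The stratified mean weights each stratum mean by its population share Nₕ/N.
Σ Nₕx̄ₕ = 263·1571.9 + 196·1087.6 + 651·895.9 + 951·6994.2 = 413409.7 + 213169.6 + 583230.9 + 6651484.2 = 7861294.4.
Divide by N: 7861294.4 / 2061 = 3814.3107... → 3814.31.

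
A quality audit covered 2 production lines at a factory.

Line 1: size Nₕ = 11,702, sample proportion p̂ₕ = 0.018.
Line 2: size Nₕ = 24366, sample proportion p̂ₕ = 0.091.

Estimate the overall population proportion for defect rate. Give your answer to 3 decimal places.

N = 11702 + 24366 = 36068.
Overall proportion = Σ (Nₕ/N)·p̂ₕ.
Σ Nₕp̂ₕ = 210.636 + 2217.306 = 2427.942.
2427.942 / 36068 = 0.06732... → 0.067.

0.067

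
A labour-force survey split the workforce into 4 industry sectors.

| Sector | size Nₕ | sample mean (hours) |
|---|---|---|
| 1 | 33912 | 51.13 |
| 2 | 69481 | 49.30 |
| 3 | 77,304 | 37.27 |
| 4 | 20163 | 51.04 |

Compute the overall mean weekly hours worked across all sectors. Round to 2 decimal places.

45.15

N = 200860; weights Wₕ = Nₕ/N = (0.1688, 0.3459, 0.3849, 0.1004).
x̄_st = Σ Wₕ·x̄ₕ = 0.1688·51.13 + 0.3459·49.30 + 0.3849·37.27 + 0.1004·51.04 ≈ 45.1537...
→ 45.15.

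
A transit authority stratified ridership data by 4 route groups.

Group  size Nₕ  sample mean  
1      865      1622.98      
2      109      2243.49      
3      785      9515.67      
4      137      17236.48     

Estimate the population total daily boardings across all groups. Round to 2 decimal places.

1: 865·1622.98 = 1403877.7
2: 109·2243.49 = 244540.41
3: 785·9515.67 = 7469800.95
4: 137·17236.48 = 2361397.76
τ̂ = Σ Nₕx̄ₕ = 11479616.82.

11479616.82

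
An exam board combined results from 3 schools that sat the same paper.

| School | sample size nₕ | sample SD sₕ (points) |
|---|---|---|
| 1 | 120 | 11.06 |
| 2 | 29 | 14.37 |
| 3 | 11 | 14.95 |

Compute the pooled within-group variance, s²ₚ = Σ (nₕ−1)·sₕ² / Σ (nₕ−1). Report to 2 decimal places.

Degrees of freedom: 119 + 28 + 10 = 157.
Σ(nₕ−1)sₕ² = 119·122.3236 + 28·206.4969 + 10·223.5025 = 22573.4466.
s²ₚ = 22573.4466 / 157 = 143.7799... → 143.78.

143.78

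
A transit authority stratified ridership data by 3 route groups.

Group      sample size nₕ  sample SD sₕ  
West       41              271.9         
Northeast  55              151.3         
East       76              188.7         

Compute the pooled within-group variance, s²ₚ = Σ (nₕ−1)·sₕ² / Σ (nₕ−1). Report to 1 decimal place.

West: (41−1)·271.9² = 40·73929.61 = 2957184.4
Northeast: (55−1)·151.3² = 54·22891.69 = 1236151.26
East: (76−1)·188.7² = 75·35607.69 = 2670576.75
Numerator = 6863912.41; denominator = Σ(nₕ−1) = 169.
s²ₚ = 6863912.41/169 = 40614.866... → 40614.9.

40614.9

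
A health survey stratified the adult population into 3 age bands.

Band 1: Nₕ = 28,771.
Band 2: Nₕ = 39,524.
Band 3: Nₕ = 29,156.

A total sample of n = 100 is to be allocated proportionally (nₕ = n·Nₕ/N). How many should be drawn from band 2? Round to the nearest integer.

41

Share of band 2 = 39524/97451 = 0.40558.
Allocate 100 × 0.40558 = 40.558... → 41.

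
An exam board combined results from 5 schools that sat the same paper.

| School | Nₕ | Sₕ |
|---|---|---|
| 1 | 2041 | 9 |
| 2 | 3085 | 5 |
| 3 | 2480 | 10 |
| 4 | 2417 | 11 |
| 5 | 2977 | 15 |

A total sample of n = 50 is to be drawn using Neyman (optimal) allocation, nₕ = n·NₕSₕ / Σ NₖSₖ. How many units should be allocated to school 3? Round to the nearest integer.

1: NₕSₕ = 2041·9 = 18369
2: NₕSₕ = 3085·5 = 15425
3: NₕSₕ = 2480·10 = 24800
4: NₕSₕ = 2417·11 = 26587
5: NₕSₕ = 2977·15 = 44655
Σ NₕSₕ = 129836.
n_3 = 50·24800/129836 = 9.551... → 10.

10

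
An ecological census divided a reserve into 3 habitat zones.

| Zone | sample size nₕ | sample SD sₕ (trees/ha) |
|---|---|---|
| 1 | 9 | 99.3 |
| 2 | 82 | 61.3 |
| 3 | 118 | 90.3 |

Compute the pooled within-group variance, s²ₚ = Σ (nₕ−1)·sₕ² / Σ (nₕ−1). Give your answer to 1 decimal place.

6491.7

Degrees of freedom: 8 + 81 + 117 = 206.
Σ(nₕ−1)sₕ² = 8·9860.49 + 81·3757.69 + 117·8154.09 = 1337285.34.
s²ₚ = 1337285.34 / 206 = 6491.676... → 6491.7.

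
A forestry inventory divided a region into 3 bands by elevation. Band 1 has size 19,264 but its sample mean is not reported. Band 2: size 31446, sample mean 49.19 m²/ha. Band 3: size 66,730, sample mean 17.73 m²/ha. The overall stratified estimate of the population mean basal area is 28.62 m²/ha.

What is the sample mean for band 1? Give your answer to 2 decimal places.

32.76

N = 19264 + 31446 + 66730 = 117440.
Overall total = μ·N = 28.62·117440 = 3361132.8.
Subtract the known strata: 31446·49.19 + 66730·17.73 = 2729951.64.
Remaining total for band 1: 3361132.8 − 2729951.64 = 631181.16.
Divide by its size: 631181.16 / 19264 = 32.7648... → 32.76.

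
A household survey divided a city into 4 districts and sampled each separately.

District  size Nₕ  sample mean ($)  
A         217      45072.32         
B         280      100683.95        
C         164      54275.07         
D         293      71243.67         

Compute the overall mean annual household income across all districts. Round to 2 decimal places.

71014.37

N = 217 + 280 + 164 + 293 = 954.
Weight each subgroup mean by Nₕ/N and sum.
Σ Nₕx̄ₕ = 217·45072.32 + 280·100683.95 + 164·54275.07 + 293·71243.67 = 9780693.44 + 28191506 + 8901111.48 + 20874395.31 = 67747706.23.
Divide by N: 67747706.23 / 954 = 71014.3671... → 71014.37.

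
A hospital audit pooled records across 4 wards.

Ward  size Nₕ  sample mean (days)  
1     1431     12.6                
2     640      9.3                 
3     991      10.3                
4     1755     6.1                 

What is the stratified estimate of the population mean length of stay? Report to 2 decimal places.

9.32

x̄_st = (Σ Nₕx̄ₕ) / (Σ Nₕ) = (1431·12.6 + 640·9.3 + 991·10.3 + 1755·6.1) / 4817
= 44895.4 / 4817 = 9.3202... → 9.32.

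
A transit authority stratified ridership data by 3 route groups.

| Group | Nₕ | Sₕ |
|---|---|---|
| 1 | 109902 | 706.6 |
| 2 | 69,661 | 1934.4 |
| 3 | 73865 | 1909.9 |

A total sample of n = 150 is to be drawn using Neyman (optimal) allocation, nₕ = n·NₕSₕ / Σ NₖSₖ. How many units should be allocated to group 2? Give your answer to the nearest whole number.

57

Σ NₕSₕ = 109902·706.6 + 69661·1934.4 + 73865·1909.9 = 353483755.1.
Share for 2: 134752238.4/353483755.1 = 0.38121.
n_2 = 150 × 0.38121 = 57.182... → 57.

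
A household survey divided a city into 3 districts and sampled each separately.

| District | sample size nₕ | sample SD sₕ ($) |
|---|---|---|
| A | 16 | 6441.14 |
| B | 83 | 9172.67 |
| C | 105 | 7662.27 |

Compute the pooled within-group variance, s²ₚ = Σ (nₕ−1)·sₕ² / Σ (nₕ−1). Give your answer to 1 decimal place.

67798555.7

A: (16−1)·6441.14² = 15·41488284.4996 = 622324267.494
B: (83−1)·9172.67² = 82·84137874.9289 = 6899305744.1698
C: (105−1)·7662.27² = 104·58710381.5529 = 6105879681.5016
Numerator = 13627509693.1654; denominator = Σ(nₕ−1) = 201.
s²ₚ = 13627509693.1654/201 = 67798555.687... → 67798555.7.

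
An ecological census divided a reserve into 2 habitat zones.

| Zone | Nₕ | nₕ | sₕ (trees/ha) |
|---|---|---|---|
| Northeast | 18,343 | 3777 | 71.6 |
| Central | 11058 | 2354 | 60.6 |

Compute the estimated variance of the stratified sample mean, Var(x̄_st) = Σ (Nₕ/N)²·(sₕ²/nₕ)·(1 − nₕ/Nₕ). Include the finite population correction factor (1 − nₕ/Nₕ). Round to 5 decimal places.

0.59324

N = 29401. Term for each stratum: Wₕ²sₕ²/nₕ·(1−nₕ/Nₕ).
Var(x̄_st) = 0.41953242 + 0.17370409 = 0.59323651 → 0.59324.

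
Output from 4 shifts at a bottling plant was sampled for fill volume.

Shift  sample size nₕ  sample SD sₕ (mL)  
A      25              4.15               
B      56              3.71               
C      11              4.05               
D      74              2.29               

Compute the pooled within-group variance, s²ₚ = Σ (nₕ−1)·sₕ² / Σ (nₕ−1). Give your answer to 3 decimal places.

A: (25−1)·4.15² = 24·17.2225 = 413.34
B: (56−1)·3.71² = 55·13.7641 = 757.0255
C: (11−1)·4.05² = 10·16.4025 = 164.025
D: (74−1)·2.29² = 73·5.2441 = 382.8193
Numerator = 1717.2098; denominator = Σ(nₕ−1) = 162.
s²ₚ = 1717.2098/162 = 10.60006... → 10.600.

10.600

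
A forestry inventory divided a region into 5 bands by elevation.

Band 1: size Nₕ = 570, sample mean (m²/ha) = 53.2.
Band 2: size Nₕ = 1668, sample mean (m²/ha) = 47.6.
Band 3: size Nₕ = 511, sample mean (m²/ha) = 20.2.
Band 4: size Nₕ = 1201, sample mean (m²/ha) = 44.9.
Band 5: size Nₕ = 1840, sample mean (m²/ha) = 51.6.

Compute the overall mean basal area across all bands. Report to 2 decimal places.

46.44

N = 570 + 1668 + 511 + 1201 + 1840 = 5790.
The stratified mean weights each stratum mean by its population share Nₕ/N.
Σ Nₕx̄ₕ = 570·53.2 + 1668·47.6 + 511·20.2 + 1201·44.9 + 1840·51.6 = 30324 + 79396.8 + 10322.2 + 53924.9 + 94944 = 268911.9.
Divide by N: 268911.9 / 5790 = 46.4442... → 46.44.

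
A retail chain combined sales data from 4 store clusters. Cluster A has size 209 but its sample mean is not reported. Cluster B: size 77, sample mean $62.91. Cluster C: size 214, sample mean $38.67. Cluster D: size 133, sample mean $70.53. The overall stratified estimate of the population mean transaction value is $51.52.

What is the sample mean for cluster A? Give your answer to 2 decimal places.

Σ Nₕx̄ₕ = N·μ, so 209·x̄_A = 633·51.52 − (77·62.91 + 214·38.67 + 133·70.53).
= 32612.16 − 22499.94 = 10112.22.
x̄_A = 10112.22 / 209 = 48.3838... → 48.38.

48.38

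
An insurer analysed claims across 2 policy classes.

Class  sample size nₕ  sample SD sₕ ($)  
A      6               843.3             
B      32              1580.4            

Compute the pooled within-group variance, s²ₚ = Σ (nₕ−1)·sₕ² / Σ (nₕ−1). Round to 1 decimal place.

2249537.9

Degrees of freedom: 5 + 31 = 36.
Σ(nₕ−1)sₕ² = 5·711154.89 + 31·2497664.16 = 80983363.41.
s²ₚ = 80983363.41 / 36 = 2249537.873... → 2249537.9.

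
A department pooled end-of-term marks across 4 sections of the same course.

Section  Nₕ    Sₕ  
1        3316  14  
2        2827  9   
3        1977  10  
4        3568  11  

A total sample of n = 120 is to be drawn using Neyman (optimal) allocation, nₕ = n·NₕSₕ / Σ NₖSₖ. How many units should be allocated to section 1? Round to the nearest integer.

43

Σ NₕSₕ = 3316·14 + 2827·9 + 1977·10 + 3568·11 = 130885.
Share for 1: 46424/130885 = 0.35469.
n_1 = 120 × 0.35469 = 42.563... → 43.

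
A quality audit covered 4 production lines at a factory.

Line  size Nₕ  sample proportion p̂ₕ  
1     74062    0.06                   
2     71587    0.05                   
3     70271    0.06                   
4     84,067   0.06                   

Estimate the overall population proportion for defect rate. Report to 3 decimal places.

N = 74062 + 71587 + 70271 + 84067 = 299987.
Overall proportion = Σ (Nₕ/N)·p̂ₕ.
Σ Nₕp̂ₕ = 4443.72 + 3579.35 + 4216.26 + 5044.02 = 17283.35.
17283.35 / 299987 = 0.05761... → 0.058.

0.058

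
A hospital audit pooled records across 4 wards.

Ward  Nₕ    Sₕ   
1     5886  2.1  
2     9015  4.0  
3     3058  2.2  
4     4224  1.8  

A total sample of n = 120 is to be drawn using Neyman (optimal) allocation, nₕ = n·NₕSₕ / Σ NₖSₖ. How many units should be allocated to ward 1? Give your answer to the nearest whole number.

24

1: NₕSₕ = 5886·2.1 = 12360.6
2: NₕSₕ = 9015·4.0 = 36060
3: NₕSₕ = 3058·2.2 = 6727.6
4: NₕSₕ = 4224·1.8 = 7603.2
Σ NₕSₕ = 62751.4.
n_1 = 120·12360.6/62751.4 = 23.637... → 24.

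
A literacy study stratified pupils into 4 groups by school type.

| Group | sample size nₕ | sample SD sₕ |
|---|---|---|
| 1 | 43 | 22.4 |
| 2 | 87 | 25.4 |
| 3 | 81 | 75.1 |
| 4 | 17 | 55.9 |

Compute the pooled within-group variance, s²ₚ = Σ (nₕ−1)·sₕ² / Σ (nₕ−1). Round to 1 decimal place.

1: (43−1)·22.4² = 42·501.76 = 21073.92
2: (87−1)·25.4² = 86·645.16 = 55483.76
3: (81−1)·75.1² = 80·5640.01 = 451200.8
4: (17−1)·55.9² = 16·3124.81 = 49996.96
Numerator = 577755.44; denominator = Σ(nₕ−1) = 224.
s²ₚ = 577755.44/224 = 2579.265... → 2579.3.

2579.3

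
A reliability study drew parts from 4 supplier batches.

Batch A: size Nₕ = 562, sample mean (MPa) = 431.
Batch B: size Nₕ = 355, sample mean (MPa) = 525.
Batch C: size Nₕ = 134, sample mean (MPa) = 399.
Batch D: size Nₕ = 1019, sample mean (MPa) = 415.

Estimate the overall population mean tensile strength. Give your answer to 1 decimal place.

N = 2070; weights Wₕ = Nₕ/N = (0.2715, 0.1715, 0.0647, 0.4923).
x̄_st = Σ Wₕ·x̄ₕ = 0.2715·431 + 0.1715·525 + 0.0647·399 + 0.4923·415 ≈ 437.173...
→ 437.2.

437.2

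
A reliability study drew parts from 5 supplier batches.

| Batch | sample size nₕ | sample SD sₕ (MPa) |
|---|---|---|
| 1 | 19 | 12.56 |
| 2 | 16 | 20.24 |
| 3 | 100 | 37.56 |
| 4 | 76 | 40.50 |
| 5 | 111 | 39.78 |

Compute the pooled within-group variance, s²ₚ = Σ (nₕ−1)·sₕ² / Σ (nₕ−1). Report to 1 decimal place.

1: (19−1)·12.56² = 18·157.7536 = 2839.5648
2: (16−1)·20.24² = 15·409.6576 = 6144.864
3: (100−1)·37.56² = 99·1410.7536 = 139664.6064
4: (76−1)·40.50² = 75·1640.25 = 123018.75
5: (111−1)·39.78² = 110·1582.4484 = 174069.324
Numerator = 445737.1092; denominator = Σ(nₕ−1) = 317.
s²ₚ = 445737.1092/317 = 1406.111... → 1406.1.

1406.1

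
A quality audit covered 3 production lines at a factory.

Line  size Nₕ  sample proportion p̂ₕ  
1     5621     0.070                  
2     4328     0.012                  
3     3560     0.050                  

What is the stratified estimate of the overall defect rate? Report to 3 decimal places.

0.046

Wₕ = Nₕ/N with N = 13509: 0.4161, 0.3204, 0.2635.
p̂_st = 0.4161·0.070 + 0.3204·0.012 + 0.2635·0.050 ≈ 0.04615... → 0.046.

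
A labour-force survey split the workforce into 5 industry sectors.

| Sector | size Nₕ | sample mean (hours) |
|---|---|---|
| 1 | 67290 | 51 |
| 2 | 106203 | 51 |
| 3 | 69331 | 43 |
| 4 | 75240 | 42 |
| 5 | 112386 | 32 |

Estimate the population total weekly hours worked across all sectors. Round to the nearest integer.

1: 67290·51 = 3431790
2: 106203·51 = 5416353
3: 69331·43 = 2981233
4: 75240·42 = 3160080
5: 112386·32 = 3596352
τ̂ = Σ Nₕx̄ₕ = 18585808.

18585808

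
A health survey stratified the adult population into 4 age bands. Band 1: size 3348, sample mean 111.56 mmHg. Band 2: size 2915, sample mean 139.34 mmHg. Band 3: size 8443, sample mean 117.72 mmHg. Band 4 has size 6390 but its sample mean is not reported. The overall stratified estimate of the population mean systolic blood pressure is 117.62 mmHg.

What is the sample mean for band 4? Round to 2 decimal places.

110.75

N = 3348 + 2915 + 8443 + 6390 = 21096.
Overall total = μ·N = 117.62·21096 = 2481311.52.
Subtract the known strata: 3348·111.56 + 2915·139.34 + 8443·117.72 = 1773588.94.
Remaining total for band 4: 2481311.52 − 1773588.94 = 707722.58.
Divide by its size: 707722.58 / 6390 = 110.7547... → 110.75.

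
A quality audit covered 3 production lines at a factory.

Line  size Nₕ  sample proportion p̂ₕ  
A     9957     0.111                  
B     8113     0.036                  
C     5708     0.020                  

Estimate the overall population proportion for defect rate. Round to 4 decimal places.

0.0636

N = 9957 + 8113 + 5708 = 23778.
Overall proportion = Σ (Nₕ/N)·p̂ₕ.
Σ Nₕp̂ₕ = 1105.227 + 292.068 + 114.16 = 1511.455.
1511.455 / 23778 = 0.063565... → 0.0636.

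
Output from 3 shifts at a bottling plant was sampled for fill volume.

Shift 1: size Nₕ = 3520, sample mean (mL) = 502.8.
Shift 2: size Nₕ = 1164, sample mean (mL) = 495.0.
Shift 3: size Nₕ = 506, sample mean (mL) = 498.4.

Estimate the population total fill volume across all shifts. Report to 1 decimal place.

1: 3520·502.8 = 1769856
2: 1164·495.0 = 576180
3: 506·498.4 = 252190.4
τ̂ = Σ Nₕx̄ₕ = 2598226.4.

2598226.4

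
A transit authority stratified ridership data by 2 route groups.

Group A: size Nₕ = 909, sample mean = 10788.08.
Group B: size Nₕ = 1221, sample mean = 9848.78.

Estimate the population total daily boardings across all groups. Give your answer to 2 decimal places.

21831725.10

A: 909·10788.08 = 9806364.72
B: 1221·9848.78 = 12025360.38
τ̂ = Σ Nₕx̄ₕ = 21831725.10.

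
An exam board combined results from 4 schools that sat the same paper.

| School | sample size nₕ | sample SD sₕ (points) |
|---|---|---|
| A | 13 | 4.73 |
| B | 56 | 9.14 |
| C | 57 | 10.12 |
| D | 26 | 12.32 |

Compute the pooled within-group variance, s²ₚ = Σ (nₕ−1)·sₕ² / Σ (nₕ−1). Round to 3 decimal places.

A: (13−1)·4.73² = 12·22.3729 = 268.4748
B: (56−1)·9.14² = 55·83.5396 = 4594.678
C: (57−1)·10.12² = 56·102.4144 = 5735.2064
D: (26−1)·12.32² = 25·151.7824 = 3794.56
Numerator = 14392.9192; denominator = Σ(nₕ−1) = 148.
s²ₚ = 14392.9192/148 = 97.24945... → 97.249.

97.249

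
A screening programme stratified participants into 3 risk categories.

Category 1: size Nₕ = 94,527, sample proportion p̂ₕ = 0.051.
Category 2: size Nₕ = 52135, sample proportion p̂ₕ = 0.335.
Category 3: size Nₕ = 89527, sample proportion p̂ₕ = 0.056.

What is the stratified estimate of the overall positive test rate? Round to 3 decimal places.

N = 94527 + 52135 + 89527 = 236189.
Overall proportion = Σ (Nₕ/N)·p̂ₕ.
Σ Nₕp̂ₕ = 4820.877 + 17465.225 + 5013.512 = 27299.614.
27299.614 / 236189 = 0.11558... → 0.116.

0.116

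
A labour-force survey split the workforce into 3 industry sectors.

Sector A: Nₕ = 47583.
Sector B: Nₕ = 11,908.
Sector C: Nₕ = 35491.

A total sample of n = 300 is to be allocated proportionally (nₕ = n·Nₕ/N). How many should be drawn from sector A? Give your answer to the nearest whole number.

N = 47583 + 11908 + 35491 = 94982.
n_A = 300·47583/94982 = 150.291... → 150.

150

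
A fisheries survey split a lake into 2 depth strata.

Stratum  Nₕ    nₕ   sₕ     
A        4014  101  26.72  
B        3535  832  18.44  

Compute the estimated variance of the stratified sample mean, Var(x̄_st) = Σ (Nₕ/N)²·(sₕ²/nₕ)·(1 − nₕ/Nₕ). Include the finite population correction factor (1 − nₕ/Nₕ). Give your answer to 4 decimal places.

2.0168

N = 7549. Term for each stratum: Wₕ²sₕ²/nₕ·(1−nₕ/Nₕ).
Var(x̄_st) = 1.9483183 + 0.0685260 = 2.0168442 → 2.0168.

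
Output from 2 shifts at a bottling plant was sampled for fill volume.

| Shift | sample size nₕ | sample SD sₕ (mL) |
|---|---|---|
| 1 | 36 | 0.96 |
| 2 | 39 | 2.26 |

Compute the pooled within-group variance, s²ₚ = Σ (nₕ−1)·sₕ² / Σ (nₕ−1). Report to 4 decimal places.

Degrees of freedom: 35 + 38 = 73.
Σ(nₕ−1)sₕ² = 35·0.9216 + 38·5.1076 = 226.3448.
s²ₚ = 226.3448 / 73 = 3.100614... → 3.1006.

3.1006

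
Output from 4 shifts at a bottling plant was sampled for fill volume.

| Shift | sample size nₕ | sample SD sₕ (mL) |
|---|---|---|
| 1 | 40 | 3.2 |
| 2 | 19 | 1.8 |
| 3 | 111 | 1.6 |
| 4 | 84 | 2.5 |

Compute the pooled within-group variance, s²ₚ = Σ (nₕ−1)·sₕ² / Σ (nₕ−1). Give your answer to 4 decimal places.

5.0321

Degrees of freedom: 39 + 18 + 110 + 83 = 250.
Σ(nₕ−1)sₕ² = 39·10.24 + 18·3.24 + 110·2.56 + 83·6.25 = 1258.03.
s²ₚ = 1258.03 / 250 = 5.03212 → 5.0321.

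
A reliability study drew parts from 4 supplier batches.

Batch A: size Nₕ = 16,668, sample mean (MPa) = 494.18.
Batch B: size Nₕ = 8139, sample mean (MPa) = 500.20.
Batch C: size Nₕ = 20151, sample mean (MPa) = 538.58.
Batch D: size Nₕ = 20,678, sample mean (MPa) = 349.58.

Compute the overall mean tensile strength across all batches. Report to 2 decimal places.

N = 65636; weights Wₕ = Nₕ/N = (0.2539, 0.1240, 0.3070, 0.3150).
x̄_st = Σ Wₕ·x̄ₕ = 0.2539·494.18 + 0.1240·500.20 + 0.3070·538.58 + 0.3150·349.58 ≈ 463.0029...
→ 463.00.

463.00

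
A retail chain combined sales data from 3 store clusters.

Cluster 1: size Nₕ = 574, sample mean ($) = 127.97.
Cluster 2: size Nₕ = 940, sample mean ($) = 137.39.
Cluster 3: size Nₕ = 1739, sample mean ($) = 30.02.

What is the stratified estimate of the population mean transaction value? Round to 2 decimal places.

78.33

N = 574 + 940 + 1739 = 3253.
The stratified mean weights each stratum mean by its population share Nₕ/N.
Σ Nₕx̄ₕ = 574·127.97 + 940·137.39 + 1739·30.02 = 73454.78 + 129146.6 + 52204.78 = 254806.16.
Divide by N: 254806.16 / 3253 = 78.3296... → 78.33.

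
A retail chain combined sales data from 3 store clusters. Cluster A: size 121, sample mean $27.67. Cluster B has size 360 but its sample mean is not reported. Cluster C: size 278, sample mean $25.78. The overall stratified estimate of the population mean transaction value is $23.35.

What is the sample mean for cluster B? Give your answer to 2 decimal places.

N = 121 + 360 + 278 = 759.
Overall total = μ·N = 23.35·759 = 17722.65.
Subtract the known strata: 121·27.67 + 278·25.78 = 10514.91.
Remaining total for cluster B: 17722.65 − 10514.91 = 7207.74.
Divide by its size: 7207.74 / 360 = 20.0215 → 20.02.

20.02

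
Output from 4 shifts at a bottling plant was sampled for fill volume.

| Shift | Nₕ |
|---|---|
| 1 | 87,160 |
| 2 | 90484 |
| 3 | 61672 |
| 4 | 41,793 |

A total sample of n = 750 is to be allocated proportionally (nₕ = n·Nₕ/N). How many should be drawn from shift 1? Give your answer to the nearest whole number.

N = 87160 + 90484 + 61672 + 41793 = 281109.
n_1 = 750·87160/281109 = 232.543... → 233.

233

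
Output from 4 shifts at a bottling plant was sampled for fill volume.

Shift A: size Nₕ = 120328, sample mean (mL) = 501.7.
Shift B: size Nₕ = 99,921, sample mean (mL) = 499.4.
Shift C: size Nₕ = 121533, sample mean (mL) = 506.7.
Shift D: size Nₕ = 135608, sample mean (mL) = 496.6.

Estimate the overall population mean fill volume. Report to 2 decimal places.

N = 120328 + 99921 + 121533 + 135608 = 477390.
Overall mean = Σ (Nₕ/N)·x̄ₕ — weight by population share, not a simple average.
Σ Nₕx̄ₕ = 120328·501.7 + 99921·499.4 + 121533·506.7 + 135608·496.6 = 60368557.6 + 49900547.4 + 61580771.1 + 67342932.8 = 239192808.9.
Divide by N: 239192808.9 / 477390 = 501.0428... → 501.04.

501.04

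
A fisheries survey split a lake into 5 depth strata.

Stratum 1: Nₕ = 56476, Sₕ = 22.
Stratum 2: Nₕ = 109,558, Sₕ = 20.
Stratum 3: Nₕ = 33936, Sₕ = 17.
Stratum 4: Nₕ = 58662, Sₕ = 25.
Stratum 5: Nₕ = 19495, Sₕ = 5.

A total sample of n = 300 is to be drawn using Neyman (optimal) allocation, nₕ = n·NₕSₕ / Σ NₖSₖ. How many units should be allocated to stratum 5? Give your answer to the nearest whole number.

Σ NₕSₕ = 56476·22 + 109558·20 + 33936·17 + 58662·25 + 19495·5 = 5574569.
Share for 5: 97475/5574569 = 0.01749.
n_5 = 300 × 0.01749 = 5.246... → 5.

5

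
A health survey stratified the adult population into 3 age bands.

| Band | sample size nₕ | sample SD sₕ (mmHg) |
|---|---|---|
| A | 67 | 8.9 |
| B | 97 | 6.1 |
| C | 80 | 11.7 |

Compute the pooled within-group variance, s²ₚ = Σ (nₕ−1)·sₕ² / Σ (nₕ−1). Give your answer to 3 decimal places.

Degrees of freedom: 66 + 96 + 79 = 241.
Σ(nₕ−1)sₕ² = 66·79.21 + 96·37.21 + 79·136.89 = 19614.33.
s²ₚ = 19614.33 / 241 = 81.38726... → 81.387.

81.387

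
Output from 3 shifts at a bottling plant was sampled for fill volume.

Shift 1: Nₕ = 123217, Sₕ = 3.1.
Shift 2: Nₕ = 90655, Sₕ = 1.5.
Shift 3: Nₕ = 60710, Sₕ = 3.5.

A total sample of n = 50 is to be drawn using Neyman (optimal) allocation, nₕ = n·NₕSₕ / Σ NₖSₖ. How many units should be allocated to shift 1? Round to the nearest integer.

1: NₕSₕ = 123217·3.1 = 381972.7
2: NₕSₕ = 90655·1.5 = 135982.5
3: NₕSₕ = 60710·3.5 = 212485
Σ NₕSₕ = 730440.2.
n_1 = 50·381972.7/730440.2 = 26.147... → 26.

26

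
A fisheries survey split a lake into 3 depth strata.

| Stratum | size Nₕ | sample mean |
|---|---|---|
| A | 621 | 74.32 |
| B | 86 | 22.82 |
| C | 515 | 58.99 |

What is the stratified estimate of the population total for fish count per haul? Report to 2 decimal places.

78495.09

Estimate total by summing Nₕ·x̄ₕ over strata.
621·74.32 + 86·22.82 + 515·58.99 = 46152.72 + 1962.52 + 30379.85 = 78495.09.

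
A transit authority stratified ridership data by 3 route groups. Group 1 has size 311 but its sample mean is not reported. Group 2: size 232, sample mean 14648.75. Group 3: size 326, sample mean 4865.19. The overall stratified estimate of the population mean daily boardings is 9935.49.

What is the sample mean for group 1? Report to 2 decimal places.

Σ Nₕx̄ₕ = N·μ, so 311·x̄_1 = 869·9935.49 − (232·14648.75 + 326·4865.19).
= 8633940.81 − 4984561.94 = 3649378.87.
x̄_1 = 3649378.87 / 311 = 11734.3372... → 11734.34.

11734.34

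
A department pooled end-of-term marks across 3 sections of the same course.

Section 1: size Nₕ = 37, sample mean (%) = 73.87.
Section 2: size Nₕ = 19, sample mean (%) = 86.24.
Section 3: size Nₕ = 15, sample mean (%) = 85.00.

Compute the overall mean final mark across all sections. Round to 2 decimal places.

79.53

x̄_st = (Σ Nₕx̄ₕ) / (Σ Nₕ) = (37·73.87 + 19·86.24 + 15·85.00) / 71
= 5646.75 / 71 = 79.5317... → 79.53.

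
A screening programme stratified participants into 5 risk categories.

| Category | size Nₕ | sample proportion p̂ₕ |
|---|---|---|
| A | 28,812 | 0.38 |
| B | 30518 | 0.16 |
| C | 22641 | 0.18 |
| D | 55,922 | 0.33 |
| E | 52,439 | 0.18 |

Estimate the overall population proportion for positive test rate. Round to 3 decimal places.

Wₕ = Nₕ/N with N = 190332: 0.1514, 0.1603, 0.1190, 0.2938, 0.2755.
p̂_st = 0.1514·0.38 + 0.1603·0.16 + 0.1190·0.18 + 0.2938·0.33 + 0.2755·0.18 ≈ 0.25114... → 0.251.

0.251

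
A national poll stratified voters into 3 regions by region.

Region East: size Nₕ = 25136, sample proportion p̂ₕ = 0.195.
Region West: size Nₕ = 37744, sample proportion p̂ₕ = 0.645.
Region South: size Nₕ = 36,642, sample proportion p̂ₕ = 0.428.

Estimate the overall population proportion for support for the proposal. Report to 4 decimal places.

0.4514

N = 25136 + 37744 + 36642 = 99522.
Overall proportion = Σ (Nₕ/N)·p̂ₕ.
Σ Nₕp̂ₕ = 4901.52 + 24344.88 + 15682.776 = 44929.176.
44929.176 / 99522 = 0.451450... → 0.4514.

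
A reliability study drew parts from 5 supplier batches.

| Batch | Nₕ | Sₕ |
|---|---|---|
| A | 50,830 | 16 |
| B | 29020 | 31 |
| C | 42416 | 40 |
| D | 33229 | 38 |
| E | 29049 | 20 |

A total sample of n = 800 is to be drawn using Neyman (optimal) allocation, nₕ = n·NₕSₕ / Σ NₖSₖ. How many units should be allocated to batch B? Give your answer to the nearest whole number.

A: NₕSₕ = 50830·16 = 813280
B: NₕSₕ = 29020·31 = 899620
C: NₕSₕ = 42416·40 = 1696640
D: NₕSₕ = 33229·38 = 1262702
E: NₕSₕ = 29049·20 = 580980
Σ NₕSₕ = 5253222.
n_B = 800·899620/5253222 = 137.001... → 137.

137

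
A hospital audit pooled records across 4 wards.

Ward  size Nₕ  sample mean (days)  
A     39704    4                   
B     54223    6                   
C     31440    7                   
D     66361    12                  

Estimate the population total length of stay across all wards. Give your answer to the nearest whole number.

A: 39704·4 = 158816
B: 54223·6 = 325338
C: 31440·7 = 220080
D: 66361·12 = 796332
τ̂ = Σ Nₕx̄ₕ = 1500566.

1500566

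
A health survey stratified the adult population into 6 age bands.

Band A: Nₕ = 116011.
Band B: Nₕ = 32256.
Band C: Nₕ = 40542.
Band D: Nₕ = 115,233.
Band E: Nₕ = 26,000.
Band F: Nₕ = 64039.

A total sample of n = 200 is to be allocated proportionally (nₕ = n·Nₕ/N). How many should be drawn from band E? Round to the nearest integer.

13

N = 116011 + 32256 + 40542 + 115233 + 26000 + 64039 = 394081.
n_E = 200·26000/394081 = 13.195... → 13.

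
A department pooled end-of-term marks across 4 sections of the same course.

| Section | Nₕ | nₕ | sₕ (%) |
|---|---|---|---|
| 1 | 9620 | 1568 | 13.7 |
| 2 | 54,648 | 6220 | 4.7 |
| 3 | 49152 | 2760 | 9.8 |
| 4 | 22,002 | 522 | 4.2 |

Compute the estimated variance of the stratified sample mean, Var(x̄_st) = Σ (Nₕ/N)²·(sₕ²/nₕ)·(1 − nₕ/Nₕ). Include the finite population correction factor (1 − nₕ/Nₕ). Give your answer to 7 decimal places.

N = 135422; Wₕ = Nₕ/N.
section 1: (9620/135422)²·13.7²/1568·(1 − 1568/9620) = 0.0005055865
section 2: (54648/135422)²·4.7²/6220·(1 − 6220/54648) = 0.0005125045
section 3: (49152/135422)²·9.8²/2760·(1 − 2760/49152) = 0.0043266216
section 4: (22002/135422)²·4.2²/522·(1 − 522/22002) = 0.0008708554
Sum = 0.0062155680 → 0.0062156.

0.0062156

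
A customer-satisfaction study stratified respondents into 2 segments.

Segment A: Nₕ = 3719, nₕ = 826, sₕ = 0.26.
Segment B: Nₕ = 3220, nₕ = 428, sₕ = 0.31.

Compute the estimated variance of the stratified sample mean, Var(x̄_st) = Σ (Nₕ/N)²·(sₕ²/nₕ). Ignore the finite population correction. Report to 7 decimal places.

0.0000719

N = 6939; Wₕ = Nₕ/N.
segment A: (3719/6939)²·0.26²/826 = 0.0000235085
segment B: (3220/6939)²·0.31²/428 = 0.0000483501
Sum = 0.0000718586 → 0.0000719.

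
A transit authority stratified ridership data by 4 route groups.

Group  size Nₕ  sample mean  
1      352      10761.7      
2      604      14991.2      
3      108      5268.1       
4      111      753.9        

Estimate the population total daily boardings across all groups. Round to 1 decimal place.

1: 352·10761.7 = 3788118.4
2: 604·14991.2 = 9054684.8
3: 108·5268.1 = 568954.8
4: 111·753.9 = 83682.9
τ̂ = Σ Nₕx̄ₕ = 13495440.9.

13495440.9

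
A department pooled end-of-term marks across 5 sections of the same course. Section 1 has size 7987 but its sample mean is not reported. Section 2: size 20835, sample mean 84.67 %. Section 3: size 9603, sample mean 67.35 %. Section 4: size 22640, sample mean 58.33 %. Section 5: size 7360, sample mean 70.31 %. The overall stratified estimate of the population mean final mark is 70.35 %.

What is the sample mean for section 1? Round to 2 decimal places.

N = 7987 + 20835 + 9603 + 22640 + 7360 = 68425.
Overall total = μ·N = 70.35·68425 = 4813698.75.
Subtract the known strata: 20835·84.67 + 9603·67.35 + 22640·58.33 + 7360·70.31 = 4248934.3.
Remaining total for section 1: 4813698.75 − 4248934.3 = 564764.45.
Divide by its size: 564764.45 / 7987 = 70.7105... → 70.71.

70.71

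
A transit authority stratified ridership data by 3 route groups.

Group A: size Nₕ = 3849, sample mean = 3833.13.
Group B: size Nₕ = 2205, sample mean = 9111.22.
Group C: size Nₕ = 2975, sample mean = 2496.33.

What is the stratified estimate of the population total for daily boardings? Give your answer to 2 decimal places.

Estimate total by summing Nₕ·x̄ₕ over strata.
3849·3833.13 + 2205·9111.22 + 2975·2496.33 = 14753717.37 + 20090240.1 + 7426581.75 = 42270539.22.

42270539.22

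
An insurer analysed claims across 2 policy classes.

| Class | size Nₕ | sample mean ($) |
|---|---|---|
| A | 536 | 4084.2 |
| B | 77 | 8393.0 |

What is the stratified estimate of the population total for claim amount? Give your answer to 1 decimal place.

Population total = Σ Nₕ·x̄ₕ (each stratum's size times its mean).
536·4084.2 + 77·8393.0 = 2189131.2 + 646261 = 2835392.2.

2835392.2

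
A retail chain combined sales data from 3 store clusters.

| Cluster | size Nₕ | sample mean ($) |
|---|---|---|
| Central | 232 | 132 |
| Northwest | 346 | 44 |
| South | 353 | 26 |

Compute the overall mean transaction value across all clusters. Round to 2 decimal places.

59.10

x̄_st = (Σ Nₕx̄ₕ) / (Σ Nₕ) = (232·132 + 346·44 + 353·26) / 931
= 55026 / 931 = 59.1042... → 59.10.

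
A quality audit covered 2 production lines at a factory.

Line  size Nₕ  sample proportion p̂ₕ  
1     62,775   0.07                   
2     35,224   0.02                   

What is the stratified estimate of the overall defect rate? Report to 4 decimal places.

N = 62775 + 35224 = 97999.
Overall proportion = Σ (Nₕ/N)·p̂ₕ.
Σ Nₕp̂ₕ = 4394.25 + 704.48 = 5098.73.
5098.73 / 97999 = 0.052028... → 0.0520.

0.0520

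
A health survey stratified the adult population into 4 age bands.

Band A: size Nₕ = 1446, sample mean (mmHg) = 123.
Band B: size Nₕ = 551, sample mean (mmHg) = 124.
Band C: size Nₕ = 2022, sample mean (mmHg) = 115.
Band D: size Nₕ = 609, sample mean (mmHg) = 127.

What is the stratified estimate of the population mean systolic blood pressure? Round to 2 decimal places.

120.15

N = 1446 + 551 + 2022 + 609 = 4628.
Overall mean = Σ (Nₕ/N)·x̄ₕ — weight by population share, not a simple average.
Σ Nₕx̄ₕ = 1446·123 + 551·124 + 2022·115 + 609·127 = 177858 + 68324 + 232530 + 77343 = 556055.
Divide by N: 556055 / 4628 = 120.1502... → 120.15.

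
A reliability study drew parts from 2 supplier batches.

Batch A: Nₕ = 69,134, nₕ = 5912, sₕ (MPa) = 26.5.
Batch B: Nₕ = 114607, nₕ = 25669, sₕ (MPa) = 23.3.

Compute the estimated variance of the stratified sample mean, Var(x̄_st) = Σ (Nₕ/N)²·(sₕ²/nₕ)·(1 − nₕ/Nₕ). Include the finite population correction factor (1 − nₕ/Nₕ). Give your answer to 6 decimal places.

0.021764

N = 183741; Wₕ = Nₕ/N.
batch A: (69134/183741)²·26.5²/5912·(1 − 5912/69134) = 0.015378185
batch B: (114607/183741)²·23.3²/25669·(1 − 25669/114607) = 0.006385417
Sum = 0.021763602 → 0.021764.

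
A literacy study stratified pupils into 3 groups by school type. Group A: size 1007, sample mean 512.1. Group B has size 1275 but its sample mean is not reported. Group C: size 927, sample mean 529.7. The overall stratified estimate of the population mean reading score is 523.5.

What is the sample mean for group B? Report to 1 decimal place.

528.0

N = 1007 + 1275 + 927 = 3209.
Overall total = μ·N = 523.5·3209 = 1679911.5.
Subtract the known strata: 1007·512.1 + 927·529.7 = 1006716.6.
Remaining total for group B: 1679911.5 − 1006716.6 = 673194.9.
Divide by its size: 673194.9 / 1275 = 527.996 → 528.0.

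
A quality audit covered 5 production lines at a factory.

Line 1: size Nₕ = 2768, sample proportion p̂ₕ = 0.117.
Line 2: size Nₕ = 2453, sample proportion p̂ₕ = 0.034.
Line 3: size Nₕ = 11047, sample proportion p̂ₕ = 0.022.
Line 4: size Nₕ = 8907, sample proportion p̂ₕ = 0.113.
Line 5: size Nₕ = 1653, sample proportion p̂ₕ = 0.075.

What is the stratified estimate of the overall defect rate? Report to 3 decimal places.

0.066

N = 2768 + 2453 + 11047 + 8907 + 1653 = 26828.
Overall proportion = Σ (Nₕ/N)·p̂ₕ.
Σ Nₕp̂ₕ = 323.856 + 83.402 + 243.034 + 1006.491 + 123.975 = 1780.758.
1780.758 / 26828 = 0.06638... → 0.066.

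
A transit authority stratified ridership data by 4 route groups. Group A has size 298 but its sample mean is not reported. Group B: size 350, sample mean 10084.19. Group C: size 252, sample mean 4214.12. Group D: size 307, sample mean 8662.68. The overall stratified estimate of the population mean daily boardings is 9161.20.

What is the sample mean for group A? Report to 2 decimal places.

12774.16

Σ Nₕx̄ₕ = N·μ, so 298·x̄_A = 1207·9161.20 − (350·10084.19 + 252·4214.12 + 307·8662.68).
= 11057568.4 − 7250867.5 = 3806700.9.
x̄_A = 3806700.9 / 298 = 12774.1641... → 12774.16.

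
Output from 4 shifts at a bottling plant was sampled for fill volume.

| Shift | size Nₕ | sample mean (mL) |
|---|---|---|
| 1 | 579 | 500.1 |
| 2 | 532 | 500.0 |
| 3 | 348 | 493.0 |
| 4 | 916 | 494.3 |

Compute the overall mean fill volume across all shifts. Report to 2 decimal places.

N = 579 + 532 + 348 + 916 = 2375.
Overall mean = Σ (Nₕ/N)·x̄ₕ — weight by population share, not a simple average.
Σ Nₕx̄ₕ = 579·500.1 + 532·500.0 + 348·493.0 + 916·494.3 = 289557.9 + 266000 + 171564 + 452778.8 = 1179900.7.
Divide by N: 1179900.7 / 2375 = 496.8003... → 496.80.

496.80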